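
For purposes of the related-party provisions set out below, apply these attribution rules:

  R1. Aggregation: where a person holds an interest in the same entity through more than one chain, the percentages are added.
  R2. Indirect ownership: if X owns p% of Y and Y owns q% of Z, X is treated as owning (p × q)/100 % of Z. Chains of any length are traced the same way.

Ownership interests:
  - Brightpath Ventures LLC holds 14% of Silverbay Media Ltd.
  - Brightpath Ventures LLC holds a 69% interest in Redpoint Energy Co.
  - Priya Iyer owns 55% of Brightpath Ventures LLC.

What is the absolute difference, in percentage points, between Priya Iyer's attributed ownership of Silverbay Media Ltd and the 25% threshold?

Chain via Brightpath Ventures LLC (R2): 55% × 14% = 7.7% of Silverbay Media Ltd.
7.7% falls short of the 25% threshold by 17.3 percentage points.

17.3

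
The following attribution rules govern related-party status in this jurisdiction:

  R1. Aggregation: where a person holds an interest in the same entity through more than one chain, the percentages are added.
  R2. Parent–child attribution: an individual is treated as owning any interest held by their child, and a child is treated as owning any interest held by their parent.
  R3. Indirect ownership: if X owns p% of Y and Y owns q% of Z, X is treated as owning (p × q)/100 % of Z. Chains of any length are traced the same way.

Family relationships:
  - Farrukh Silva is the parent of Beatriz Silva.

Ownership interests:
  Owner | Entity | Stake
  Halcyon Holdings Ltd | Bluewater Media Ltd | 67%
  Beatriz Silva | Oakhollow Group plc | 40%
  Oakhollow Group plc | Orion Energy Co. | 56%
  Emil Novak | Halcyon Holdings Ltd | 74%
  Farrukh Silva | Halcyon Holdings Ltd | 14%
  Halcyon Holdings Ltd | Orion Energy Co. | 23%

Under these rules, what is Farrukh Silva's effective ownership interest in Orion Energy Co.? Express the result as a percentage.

25.62%

By parent–child attribution (R2), Farrukh Silva is treated as owning Beatriz Silva's 40% interest in Oakhollow Group plc.
Chain via Halcyon Holdings Ltd (R3): 14% × 23% = 3.22% of Orion Energy Co.
Chain via Oakhollow Group plc (R3): 40% × 56% = 22.4% of Orion Energy Co.
Aggregating (R1): 3.22% + 22.4% = 25.62%.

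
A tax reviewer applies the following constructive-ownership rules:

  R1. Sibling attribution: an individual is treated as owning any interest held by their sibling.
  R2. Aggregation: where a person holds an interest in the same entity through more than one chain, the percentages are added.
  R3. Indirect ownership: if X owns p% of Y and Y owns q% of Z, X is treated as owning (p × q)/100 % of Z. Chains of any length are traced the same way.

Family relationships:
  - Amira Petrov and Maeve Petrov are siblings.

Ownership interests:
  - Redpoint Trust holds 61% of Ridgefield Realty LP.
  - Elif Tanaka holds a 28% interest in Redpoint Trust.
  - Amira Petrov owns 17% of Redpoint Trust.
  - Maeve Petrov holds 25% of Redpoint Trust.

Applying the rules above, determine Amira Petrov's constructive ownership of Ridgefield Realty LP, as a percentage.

25.62%

By sibling attribution (R1), Amira Petrov is treated as also owning Maeve Petrov's interest in Redpoint Trust, giving 17% + 25% = 42%.
Chain via Redpoint Trust (R3): 42% × 61% = 25.62% of Ridgefield Realty LP.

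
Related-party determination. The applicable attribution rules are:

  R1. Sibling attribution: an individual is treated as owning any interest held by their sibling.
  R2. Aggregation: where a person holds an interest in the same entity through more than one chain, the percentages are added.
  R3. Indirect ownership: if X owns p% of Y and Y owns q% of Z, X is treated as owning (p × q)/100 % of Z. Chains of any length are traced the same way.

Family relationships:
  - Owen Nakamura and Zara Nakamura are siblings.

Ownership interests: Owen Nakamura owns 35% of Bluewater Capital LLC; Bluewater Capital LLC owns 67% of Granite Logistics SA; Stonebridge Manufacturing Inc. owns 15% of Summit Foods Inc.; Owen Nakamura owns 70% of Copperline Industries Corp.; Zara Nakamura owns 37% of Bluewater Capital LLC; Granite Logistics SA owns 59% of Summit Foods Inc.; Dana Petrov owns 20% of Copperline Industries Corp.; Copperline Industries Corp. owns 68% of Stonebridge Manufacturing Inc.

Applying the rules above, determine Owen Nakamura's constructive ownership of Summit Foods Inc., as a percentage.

35.6016%

By sibling attribution (R1), Owen Nakamura is treated as also owning Zara Nakamura's interest in Bluewater Capital LLC, giving 35% + 37% = 72%.
Chain via Bluewater Capital LLC → Granite Logistics SA (R3): 72% × 67% × 59% = 28.4616% of Summit Foods Inc.
Chain via Copperline Industries Corp. → Stonebridge Manufacturing Inc. (R3): 70% × 68% × 15% = 7.14% of Summit Foods Inc.
Aggregating (R2): 28.4616% + 7.14% = 35.6016%.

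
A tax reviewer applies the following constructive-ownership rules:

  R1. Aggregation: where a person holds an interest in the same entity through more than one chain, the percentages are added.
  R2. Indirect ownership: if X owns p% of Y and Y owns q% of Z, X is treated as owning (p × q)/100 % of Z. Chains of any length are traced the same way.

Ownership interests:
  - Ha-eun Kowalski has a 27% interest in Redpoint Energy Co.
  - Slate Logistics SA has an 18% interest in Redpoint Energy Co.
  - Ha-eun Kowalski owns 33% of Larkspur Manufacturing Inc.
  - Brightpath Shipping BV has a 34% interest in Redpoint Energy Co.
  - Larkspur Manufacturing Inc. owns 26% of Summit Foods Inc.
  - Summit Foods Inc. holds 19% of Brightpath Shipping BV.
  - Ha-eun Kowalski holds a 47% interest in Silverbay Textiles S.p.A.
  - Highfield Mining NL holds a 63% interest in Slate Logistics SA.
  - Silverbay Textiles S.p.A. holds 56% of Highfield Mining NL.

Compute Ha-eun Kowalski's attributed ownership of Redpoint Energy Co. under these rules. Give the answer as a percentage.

30.538956%

Chain via Silverbay Textiles S.p.A. → Highfield Mining NL → Slate Logistics SA (R2): 47% × 56% × 63% × 18% = 2.984688% of Redpoint Energy Co.
Chain via Larkspur Manufacturing Inc. → Summit Foods Inc. → Brightpath Shipping BV (R2): 33% × 26% × 19% × 34% = 0.554268% of Redpoint Energy Co.
Direct interest in Redpoint Energy Co: 27%.
Aggregating (R1): 2.984688% + 0.554268% + 27% = 30.538956%.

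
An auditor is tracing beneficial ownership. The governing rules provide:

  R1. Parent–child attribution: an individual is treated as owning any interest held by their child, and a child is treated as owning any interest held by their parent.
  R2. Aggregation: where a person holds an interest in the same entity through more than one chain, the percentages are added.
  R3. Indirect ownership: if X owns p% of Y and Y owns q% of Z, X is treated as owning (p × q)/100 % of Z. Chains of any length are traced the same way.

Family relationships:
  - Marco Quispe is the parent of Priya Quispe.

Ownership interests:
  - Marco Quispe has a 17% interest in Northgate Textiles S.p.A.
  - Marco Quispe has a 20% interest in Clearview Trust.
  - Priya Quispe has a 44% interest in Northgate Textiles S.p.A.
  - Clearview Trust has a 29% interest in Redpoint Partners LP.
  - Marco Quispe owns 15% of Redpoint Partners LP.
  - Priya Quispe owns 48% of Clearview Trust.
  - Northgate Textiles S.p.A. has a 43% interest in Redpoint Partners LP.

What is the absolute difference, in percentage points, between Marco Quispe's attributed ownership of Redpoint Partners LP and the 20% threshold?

40.95

By parent–child attribution (R1), Marco Quispe is treated as also owning Priya Quispe's interest in Clearview Trust, giving 20% + 48% = 68%.
By parent–child attribution (R1), Marco Quispe is treated as also owning Priya Quispe's interest in Northgate Textiles S.p.A, giving 17% + 44% = 61%.
Chain via Clearview Trust (R3): 68% × 29% = 19.72% of Redpoint Partners LP.
Chain via Northgate Textiles S.p.A. (R3): 61% × 43% = 26.23% of Redpoint Partners LP.
Direct interest in Redpoint Partners LP: 15%.
Aggregating (R2): 19.72% + 26.23% + 15% = 60.95%.
60.95% exceeds the 20% threshold by 40.95 percentage points.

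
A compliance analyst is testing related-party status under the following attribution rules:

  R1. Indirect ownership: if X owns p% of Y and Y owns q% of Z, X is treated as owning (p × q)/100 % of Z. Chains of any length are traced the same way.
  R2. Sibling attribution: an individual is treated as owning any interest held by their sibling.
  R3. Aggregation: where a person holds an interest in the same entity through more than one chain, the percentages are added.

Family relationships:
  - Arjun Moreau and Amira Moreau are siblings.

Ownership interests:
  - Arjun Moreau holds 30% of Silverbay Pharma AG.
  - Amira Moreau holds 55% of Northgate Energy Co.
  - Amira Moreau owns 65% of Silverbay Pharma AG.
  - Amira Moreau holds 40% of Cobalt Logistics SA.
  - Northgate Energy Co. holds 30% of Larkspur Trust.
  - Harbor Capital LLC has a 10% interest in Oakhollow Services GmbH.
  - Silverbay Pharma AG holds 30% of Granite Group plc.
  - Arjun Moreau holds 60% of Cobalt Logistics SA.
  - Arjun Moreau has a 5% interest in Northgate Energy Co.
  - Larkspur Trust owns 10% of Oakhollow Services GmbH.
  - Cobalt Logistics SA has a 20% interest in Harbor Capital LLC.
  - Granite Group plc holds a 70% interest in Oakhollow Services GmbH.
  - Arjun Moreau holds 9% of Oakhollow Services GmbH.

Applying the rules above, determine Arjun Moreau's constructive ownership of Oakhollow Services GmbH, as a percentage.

32.75%

By sibling attribution (R2), Arjun Moreau is treated as also owning Amira Moreau's interest in Northgate Energy Co, giving 5% + 55% = 60%.
By sibling attribution (R2), Arjun Moreau is treated as also owning Amira Moreau's interest in Silverbay Pharma AG, giving 30% + 65% = 95%.
By sibling attribution (R2), Arjun Moreau is treated as also owning Amira Moreau's interest in Cobalt Logistics SA, giving 60% + 40% = 100%.
Chain via Northgate Energy Co. → Larkspur Trust (R1): 60% × 30% × 10% = 1.8% of Oakhollow Services GmbH.
Chain via Silverbay Pharma AG → Granite Group plc (R1): 95% × 30% × 70% = 19.95% of Oakhollow Services GmbH.
Chain via Cobalt Logistics SA → Harbor Capital LLC (R1): 100% × 20% × 10% = 2% of Oakhollow Services GmbH.
Direct interest in Oakhollow Services GmbH: 9%.
Aggregating (R3): 1.8% + 19.95% + 2% + 9% = 32.75%.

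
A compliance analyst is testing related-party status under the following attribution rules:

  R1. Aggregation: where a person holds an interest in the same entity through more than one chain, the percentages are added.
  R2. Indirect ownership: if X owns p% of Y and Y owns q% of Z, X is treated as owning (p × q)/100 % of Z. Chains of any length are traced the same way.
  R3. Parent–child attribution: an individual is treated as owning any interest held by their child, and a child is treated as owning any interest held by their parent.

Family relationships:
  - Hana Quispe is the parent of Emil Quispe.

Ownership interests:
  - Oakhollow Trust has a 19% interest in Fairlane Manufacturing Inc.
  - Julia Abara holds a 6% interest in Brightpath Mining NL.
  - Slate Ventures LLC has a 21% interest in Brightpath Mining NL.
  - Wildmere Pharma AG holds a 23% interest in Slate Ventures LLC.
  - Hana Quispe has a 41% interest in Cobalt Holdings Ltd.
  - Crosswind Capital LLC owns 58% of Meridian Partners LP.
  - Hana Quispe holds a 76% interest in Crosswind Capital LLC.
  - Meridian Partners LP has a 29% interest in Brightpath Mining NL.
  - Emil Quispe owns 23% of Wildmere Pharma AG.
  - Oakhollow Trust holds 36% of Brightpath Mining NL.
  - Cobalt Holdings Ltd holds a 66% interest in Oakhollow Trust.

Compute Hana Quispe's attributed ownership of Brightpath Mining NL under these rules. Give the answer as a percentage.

By parent–child attribution (R3), Hana Quispe is treated as owning Emil Quispe's 23% interest in Wildmere Pharma AG.
Chain via Crosswind Capital LLC → Meridian Partners LP (R2): 76% × 58% × 29% = 12.7832% of Brightpath Mining NL.
Chain via Cobalt Holdings Ltd → Oakhollow Trust (R2): 41% × 66% × 36% = 9.7416% of Brightpath Mining NL.
Chain via Wildmere Pharma AG → Slate Ventures LLC (R2): 23% × 23% × 21% = 1.1109% of Brightpath Mining NL.
Aggregating (R1): 12.7832% + 9.7416% + 1.1109% = 23.6357%.

23.6357%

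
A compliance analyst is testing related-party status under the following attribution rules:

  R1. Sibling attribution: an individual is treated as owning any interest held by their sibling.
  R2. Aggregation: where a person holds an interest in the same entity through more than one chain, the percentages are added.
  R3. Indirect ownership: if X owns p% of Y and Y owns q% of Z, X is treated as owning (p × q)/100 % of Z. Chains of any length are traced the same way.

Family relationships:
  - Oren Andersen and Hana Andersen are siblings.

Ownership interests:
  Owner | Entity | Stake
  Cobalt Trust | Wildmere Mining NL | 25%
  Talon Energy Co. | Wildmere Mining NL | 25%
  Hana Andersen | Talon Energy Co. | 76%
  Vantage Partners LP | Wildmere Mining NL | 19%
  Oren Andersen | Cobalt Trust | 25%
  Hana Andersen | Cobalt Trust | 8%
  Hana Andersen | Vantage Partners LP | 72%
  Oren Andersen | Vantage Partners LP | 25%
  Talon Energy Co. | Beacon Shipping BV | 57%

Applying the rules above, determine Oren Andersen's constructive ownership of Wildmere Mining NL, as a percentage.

45.68%

By sibling attribution (R1), Oren Andersen is treated as also owning Hana Andersen's interest in Vantage Partners LP, giving 25% + 72% = 97%.
By sibling attribution (R1), Oren Andersen is treated as also owning Hana Andersen's interest in Cobalt Trust, giving 25% + 8% = 33%.
By sibling attribution (R1), Oren Andersen is treated as owning Hana Andersen's 76% interest in Talon Energy Co.
Chain via Vantage Partners LP (R3): 97% × 19% = 18.43% of Wildmere Mining NL.
Chain via Cobalt Trust (R3): 33% × 25% = 8.25% of Wildmere Mining NL.
Chain via Talon Energy Co. (R3): 76% × 25% = 19% of Wildmere Mining NL.
Aggregating (R2): 18.43% + 8.25% + 19% = 45.68%.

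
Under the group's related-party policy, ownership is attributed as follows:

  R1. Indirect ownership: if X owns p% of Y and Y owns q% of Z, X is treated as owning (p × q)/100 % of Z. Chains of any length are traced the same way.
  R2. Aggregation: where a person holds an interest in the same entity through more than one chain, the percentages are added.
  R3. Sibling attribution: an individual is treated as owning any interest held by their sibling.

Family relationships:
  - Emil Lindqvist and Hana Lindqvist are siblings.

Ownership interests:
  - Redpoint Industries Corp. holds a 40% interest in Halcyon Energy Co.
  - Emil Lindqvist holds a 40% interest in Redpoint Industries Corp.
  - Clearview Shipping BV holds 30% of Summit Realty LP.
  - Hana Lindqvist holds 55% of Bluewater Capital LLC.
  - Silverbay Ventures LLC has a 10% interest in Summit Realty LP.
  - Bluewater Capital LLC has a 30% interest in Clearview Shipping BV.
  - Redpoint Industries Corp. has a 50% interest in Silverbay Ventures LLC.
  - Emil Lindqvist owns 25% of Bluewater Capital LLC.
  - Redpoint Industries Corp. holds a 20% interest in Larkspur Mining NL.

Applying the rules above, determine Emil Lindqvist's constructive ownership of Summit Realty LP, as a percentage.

9.2%

By sibling attribution (R3), Emil Lindqvist is treated as also owning Hana Lindqvist's interest in Bluewater Capital LLC, giving 25% + 55% = 80%.
Chain via Redpoint Industries Corp. → Silverbay Ventures LLC (R1): 40% × 50% × 10% = 2% of Summit Realty LP.
Chain via Bluewater Capital LLC → Clearview Shipping BV (R1): 80% × 30% × 30% = 7.2% of Summit Realty LP.
Aggregating (R2): 2% + 7.2% = 9.2%.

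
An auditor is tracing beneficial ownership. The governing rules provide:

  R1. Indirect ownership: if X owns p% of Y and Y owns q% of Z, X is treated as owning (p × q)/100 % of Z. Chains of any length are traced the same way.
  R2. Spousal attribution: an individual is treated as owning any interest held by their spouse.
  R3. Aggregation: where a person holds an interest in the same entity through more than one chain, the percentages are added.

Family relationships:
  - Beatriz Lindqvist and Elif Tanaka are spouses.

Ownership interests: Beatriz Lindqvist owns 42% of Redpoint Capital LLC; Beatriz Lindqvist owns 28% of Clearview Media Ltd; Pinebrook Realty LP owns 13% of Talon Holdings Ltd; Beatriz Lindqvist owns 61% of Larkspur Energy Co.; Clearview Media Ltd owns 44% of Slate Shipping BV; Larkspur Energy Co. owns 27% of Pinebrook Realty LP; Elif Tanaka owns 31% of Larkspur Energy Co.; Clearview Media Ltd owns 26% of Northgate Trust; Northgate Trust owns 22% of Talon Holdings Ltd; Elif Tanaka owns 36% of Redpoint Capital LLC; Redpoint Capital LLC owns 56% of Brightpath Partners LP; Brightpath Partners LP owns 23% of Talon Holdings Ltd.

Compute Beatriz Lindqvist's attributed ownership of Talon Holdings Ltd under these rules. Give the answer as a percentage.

By spousal attribution (R2), Beatriz Lindqvist is treated as also owning Elif Tanaka's interest in Redpoint Capital LLC, giving 42% + 36% = 78%.
By spousal attribution (R2), Beatriz Lindqvist is treated as also owning Elif Tanaka's interest in Larkspur Energy Co, giving 61% + 31% = 92%.
Chain via Redpoint Capital LLC → Brightpath Partners LP (R1): 78% × 56% × 23% = 10.0464% of Talon Holdings Ltd.
Chain via Clearview Media Ltd → Northgate Trust (R1): 28% × 26% × 22% = 1.6016% of Talon Holdings Ltd.
Chain via Larkspur Energy Co. → Pinebrook Realty LP (R1): 92% × 27% × 13% = 3.2292% of Talon Holdings Ltd.
Aggregating (R3): 10.0464% + 1.6016% + 3.2292% = 14.8772%.

14.8772%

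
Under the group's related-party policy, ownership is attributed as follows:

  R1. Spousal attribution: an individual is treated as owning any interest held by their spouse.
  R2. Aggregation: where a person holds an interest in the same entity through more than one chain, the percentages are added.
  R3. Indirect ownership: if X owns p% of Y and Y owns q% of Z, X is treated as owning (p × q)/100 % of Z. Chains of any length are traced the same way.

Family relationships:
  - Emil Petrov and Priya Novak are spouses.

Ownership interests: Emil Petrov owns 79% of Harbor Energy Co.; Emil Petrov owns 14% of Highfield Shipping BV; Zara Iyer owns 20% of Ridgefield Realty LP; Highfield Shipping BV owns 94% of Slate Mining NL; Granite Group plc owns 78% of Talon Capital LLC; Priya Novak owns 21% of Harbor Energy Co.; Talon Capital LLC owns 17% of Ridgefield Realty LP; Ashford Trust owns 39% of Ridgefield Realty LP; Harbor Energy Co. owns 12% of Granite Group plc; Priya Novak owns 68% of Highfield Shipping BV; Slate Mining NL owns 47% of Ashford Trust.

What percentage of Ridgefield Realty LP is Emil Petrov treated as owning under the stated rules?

15.719964%

By spousal attribution (R1), Emil Petrov is treated as also owning Priya Novak's interest in Harbor Energy Co, giving 79% + 21% = 100%.
By spousal attribution (R1), Emil Petrov is treated as also owning Priya Novak's interest in Highfield Shipping BV, giving 14% + 68% = 82%.
Chain via Harbor Energy Co. → Granite Group plc → Talon Capital LLC (R3): 100% × 12% × 78% × 17% = 1.5912% of Ridgefield Realty LP.
Chain via Highfield Shipping BV → Slate Mining NL → Ashford Trust (R3): 82% × 94% × 47% × 39% = 14.128764% of Ridgefield Realty LP.
Aggregating (R2): 1.5912% + 14.128764% = 15.719964%.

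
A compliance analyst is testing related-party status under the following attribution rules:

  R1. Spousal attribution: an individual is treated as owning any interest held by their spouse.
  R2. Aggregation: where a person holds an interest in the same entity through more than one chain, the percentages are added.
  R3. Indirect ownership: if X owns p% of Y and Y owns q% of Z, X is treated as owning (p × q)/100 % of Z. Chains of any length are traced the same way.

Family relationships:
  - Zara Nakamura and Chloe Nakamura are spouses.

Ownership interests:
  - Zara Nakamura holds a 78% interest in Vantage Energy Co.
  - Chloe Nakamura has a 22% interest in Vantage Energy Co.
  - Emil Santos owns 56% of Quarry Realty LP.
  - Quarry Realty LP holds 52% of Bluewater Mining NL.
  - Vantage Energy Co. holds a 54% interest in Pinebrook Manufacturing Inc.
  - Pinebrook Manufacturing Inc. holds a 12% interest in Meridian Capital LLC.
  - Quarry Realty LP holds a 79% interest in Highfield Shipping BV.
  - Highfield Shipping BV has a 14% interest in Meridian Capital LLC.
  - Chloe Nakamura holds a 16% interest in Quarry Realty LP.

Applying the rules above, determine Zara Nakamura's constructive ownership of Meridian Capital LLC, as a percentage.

8.2496%

By spousal attribution (R1), Zara Nakamura is treated as also owning Chloe Nakamura's interest in Vantage Energy Co, giving 78% + 22% = 100%.
By spousal attribution (R1), Zara Nakamura is treated as owning Chloe Nakamura's 16% interest in Quarry Realty LP.
Chain via Vantage Energy Co. → Pinebrook Manufacturing Inc. (R3): 100% × 54% × 12% = 6.48% of Meridian Capital LLC.
Chain via Quarry Realty LP → Highfield Shipping BV (R3): 16% × 79% × 14% = 1.7696% of Meridian Capital LLC.
Aggregating (R2): 6.48% + 1.7696% = 8.2496%.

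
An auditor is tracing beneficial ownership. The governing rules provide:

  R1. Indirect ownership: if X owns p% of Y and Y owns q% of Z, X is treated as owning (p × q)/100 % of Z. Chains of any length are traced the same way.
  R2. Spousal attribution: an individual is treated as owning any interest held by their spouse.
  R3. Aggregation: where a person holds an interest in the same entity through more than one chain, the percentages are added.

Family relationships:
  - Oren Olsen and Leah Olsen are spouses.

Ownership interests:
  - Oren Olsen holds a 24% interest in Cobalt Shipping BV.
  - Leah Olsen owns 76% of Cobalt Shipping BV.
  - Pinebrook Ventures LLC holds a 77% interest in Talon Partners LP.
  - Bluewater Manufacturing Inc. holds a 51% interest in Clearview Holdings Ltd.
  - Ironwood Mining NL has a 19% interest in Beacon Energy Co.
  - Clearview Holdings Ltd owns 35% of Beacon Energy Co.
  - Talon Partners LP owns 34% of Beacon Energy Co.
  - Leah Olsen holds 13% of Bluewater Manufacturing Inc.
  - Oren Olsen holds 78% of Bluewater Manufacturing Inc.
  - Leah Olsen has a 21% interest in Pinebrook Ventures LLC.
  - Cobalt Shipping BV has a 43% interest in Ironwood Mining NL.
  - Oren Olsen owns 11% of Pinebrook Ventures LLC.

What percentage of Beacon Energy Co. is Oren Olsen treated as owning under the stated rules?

By spousal attribution (R2), Oren Olsen is treated as also owning Leah Olsen's interest in Cobalt Shipping BV, giving 24% + 76% = 100%.
By spousal attribution (R2), Oren Olsen is treated as also owning Leah Olsen's interest in Bluewater Manufacturing Inc, giving 78% + 13% = 91%.
By spousal attribution (R2), Oren Olsen is treated as also owning Leah Olsen's interest in Pinebrook Ventures LLC, giving 11% + 21% = 32%.
Chain via Cobalt Shipping BV → Ironwood Mining NL (R1): 100% × 43% × 19% = 8.17% of Beacon Energy Co.
Chain via Bluewater Manufacturing Inc. → Clearview Holdings Ltd (R1): 91% × 51% × 35% = 16.2435% of Beacon Energy Co.
Chain via Pinebrook Ventures LLC → Talon Partners LP (R1): 32% × 77% × 34% = 8.3776% of Beacon Energy Co.
Aggregating (R3): 8.17% + 16.2435% + 8.3776% = 32.7911%.

32.7911%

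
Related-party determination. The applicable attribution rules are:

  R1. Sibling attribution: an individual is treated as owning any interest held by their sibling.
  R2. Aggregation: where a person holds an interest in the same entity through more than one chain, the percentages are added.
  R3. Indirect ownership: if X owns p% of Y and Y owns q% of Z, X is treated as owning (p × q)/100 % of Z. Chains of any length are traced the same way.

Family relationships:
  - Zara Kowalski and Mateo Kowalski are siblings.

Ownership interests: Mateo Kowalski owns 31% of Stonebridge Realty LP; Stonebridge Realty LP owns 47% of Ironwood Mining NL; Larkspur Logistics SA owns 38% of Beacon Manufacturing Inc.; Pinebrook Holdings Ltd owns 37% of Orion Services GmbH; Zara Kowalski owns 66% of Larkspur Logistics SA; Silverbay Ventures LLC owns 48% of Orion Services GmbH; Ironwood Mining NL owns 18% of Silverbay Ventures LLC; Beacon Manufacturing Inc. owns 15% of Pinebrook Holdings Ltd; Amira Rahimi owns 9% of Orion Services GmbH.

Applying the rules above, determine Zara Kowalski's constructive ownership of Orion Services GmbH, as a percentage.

By sibling attribution (R1), Zara Kowalski is treated as owning Mateo Kowalski's 31% interest in Stonebridge Realty LP.
Chain via Larkspur Logistics SA → Beacon Manufacturing Inc. → Pinebrook Holdings Ltd (R3): 66% × 38% × 15% × 37% = 1.39194% of Orion Services GmbH.
Chain via Stonebridge Realty LP → Ironwood Mining NL → Silverbay Ventures LLC (R3): 31% × 47% × 18% × 48% = 1.258848% of Orion Services GmbH.
Aggregating (R2): 1.39194% + 1.258848% = 2.650788%.

2.650788%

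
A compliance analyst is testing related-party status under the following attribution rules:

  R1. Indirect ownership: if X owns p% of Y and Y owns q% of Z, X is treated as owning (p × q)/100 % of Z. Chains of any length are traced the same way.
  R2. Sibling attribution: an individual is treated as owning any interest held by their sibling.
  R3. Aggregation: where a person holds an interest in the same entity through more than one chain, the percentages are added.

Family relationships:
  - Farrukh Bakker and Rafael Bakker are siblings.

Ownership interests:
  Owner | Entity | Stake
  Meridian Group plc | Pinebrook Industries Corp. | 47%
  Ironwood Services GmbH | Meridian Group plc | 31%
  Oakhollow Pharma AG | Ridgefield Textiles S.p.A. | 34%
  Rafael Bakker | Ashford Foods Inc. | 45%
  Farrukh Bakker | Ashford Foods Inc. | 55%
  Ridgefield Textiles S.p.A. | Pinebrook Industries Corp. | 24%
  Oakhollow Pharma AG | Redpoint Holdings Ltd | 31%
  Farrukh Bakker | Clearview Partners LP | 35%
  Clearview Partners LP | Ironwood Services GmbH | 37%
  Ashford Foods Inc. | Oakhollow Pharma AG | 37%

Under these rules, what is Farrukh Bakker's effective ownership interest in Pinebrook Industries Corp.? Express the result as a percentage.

By sibling attribution (R2), Farrukh Bakker is treated as also owning Rafael Bakker's interest in Ashford Foods Inc, giving 55% + 45% = 100%.
Chain via Clearview Partners LP → Ironwood Services GmbH → Meridian Group plc (R1): 35% × 37% × 31% × 47% = 1.886815% of Pinebrook Industries Corp.
Chain via Ashford Foods Inc. → Oakhollow Pharma AG → Ridgefield Textiles S.p.A. (R1): 100% × 37% × 34% × 24% = 3.0192% of Pinebrook Industries Corp.
Aggregating (R3): 1.886815% + 3.0192% = 4.906015%.

4.906015%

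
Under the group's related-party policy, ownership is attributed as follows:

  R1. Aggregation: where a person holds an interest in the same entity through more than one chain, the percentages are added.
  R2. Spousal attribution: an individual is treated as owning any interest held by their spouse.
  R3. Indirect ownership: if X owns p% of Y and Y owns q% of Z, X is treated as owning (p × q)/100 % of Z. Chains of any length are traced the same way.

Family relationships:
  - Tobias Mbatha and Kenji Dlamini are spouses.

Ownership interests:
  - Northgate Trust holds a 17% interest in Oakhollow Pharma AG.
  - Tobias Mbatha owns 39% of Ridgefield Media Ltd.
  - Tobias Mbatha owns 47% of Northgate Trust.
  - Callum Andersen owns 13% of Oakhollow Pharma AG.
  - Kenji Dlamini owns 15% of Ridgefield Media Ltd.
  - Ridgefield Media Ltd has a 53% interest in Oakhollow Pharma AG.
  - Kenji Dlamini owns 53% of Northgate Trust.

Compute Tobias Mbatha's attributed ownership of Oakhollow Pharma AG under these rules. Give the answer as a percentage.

By spousal attribution (R2), Tobias Mbatha is treated as also owning Kenji Dlamini's interest in Ridgefield Media Ltd, giving 39% + 15% = 54%.
By spousal attribution (R2), Tobias Mbatha is treated as also owning Kenji Dlamini's interest in Northgate Trust, giving 47% + 53% = 100%.
Chain via Ridgefield Media Ltd (R3): 54% × 53% = 28.62% of Oakhollow Pharma AG.
Chain via Northgate Trust (R3): 100% × 17% = 17% of Oakhollow Pharma AG.
Aggregating (R1): 28.62% + 17% = 45.62%.

45.62%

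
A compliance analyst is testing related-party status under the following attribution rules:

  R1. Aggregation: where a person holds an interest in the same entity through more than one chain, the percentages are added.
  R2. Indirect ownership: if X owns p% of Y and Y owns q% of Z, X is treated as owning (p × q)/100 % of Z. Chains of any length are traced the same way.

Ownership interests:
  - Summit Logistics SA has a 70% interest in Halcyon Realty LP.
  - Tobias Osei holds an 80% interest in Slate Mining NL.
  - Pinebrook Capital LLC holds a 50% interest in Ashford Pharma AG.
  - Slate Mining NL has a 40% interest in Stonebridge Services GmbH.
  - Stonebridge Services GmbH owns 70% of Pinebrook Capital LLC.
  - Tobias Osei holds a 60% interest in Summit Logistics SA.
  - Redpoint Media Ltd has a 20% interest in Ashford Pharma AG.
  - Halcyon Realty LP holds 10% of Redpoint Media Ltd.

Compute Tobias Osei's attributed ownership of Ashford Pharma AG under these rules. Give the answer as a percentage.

Chain via Slate Mining NL → Stonebridge Services GmbH → Pinebrook Capital LLC (R2): 80% × 40% × 70% × 50% = 11.2% of Ashford Pharma AG.
Chain via Summit Logistics SA → Halcyon Realty LP → Redpoint Media Ltd (R2): 60% × 70% × 10% × 20% = 0.84% of Ashford Pharma AG.
Aggregating (R1): 11.2% + 0.84% = 12.04%.

12.04%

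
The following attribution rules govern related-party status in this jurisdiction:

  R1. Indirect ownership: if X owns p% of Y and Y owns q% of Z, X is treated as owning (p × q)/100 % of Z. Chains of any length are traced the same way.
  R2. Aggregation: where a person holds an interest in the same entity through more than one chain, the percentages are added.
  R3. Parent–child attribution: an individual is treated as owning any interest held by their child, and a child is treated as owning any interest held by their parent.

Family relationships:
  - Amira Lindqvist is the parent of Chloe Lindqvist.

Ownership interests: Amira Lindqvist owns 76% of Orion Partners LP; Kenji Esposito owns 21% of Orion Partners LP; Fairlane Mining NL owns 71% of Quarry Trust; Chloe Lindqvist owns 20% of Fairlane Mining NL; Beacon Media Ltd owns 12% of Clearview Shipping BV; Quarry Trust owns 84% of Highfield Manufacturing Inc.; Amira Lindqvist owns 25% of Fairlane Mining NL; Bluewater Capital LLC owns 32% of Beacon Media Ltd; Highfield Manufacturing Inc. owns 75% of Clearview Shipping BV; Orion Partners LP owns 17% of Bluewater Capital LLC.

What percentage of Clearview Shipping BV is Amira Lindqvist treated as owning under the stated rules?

By parent–child attribution (R3), Amira Lindqvist is treated as also owning Chloe Lindqvist's interest in Fairlane Mining NL, giving 25% + 20% = 45%.
Chain via Fairlane Mining NL → Quarry Trust → Highfield Manufacturing Inc. (R1): 45% × 71% × 84% × 75% = 20.1285% of Clearview Shipping BV.
Chain via Orion Partners LP → Bluewater Capital LLC → Beacon Media Ltd (R1): 76% × 17% × 32% × 12% = 0.496128% of Clearview Shipping BV.
Aggregating (R2): 20.1285% + 0.496128% = 20.624628%.

20.624628%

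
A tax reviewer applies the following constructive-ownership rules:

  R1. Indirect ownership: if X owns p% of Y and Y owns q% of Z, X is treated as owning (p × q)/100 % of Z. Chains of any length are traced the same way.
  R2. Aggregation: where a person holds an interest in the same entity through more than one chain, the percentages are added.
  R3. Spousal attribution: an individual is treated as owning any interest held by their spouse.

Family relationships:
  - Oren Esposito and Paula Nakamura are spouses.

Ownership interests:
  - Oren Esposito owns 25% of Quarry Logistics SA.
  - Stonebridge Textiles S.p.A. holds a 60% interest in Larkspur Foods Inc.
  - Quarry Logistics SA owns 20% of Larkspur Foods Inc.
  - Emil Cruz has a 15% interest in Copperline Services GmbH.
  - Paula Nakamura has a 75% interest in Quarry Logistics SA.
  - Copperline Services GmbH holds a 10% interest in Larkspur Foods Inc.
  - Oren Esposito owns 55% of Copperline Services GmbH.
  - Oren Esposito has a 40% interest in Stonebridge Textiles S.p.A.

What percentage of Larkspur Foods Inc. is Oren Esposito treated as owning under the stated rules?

By spousal attribution (R3), Oren Esposito is treated as also owning Paula Nakamura's interest in Quarry Logistics SA, giving 25% + 75% = 100%.
Chain via Quarry Logistics SA (R1): 100% × 20% = 20% of Larkspur Foods Inc.
Chain via Copperline Services GmbH (R1): 55% × 10% = 5.5% of Larkspur Foods Inc.
Chain via Stonebridge Textiles S.p.A. (R1): 40% × 60% = 24% of Larkspur Foods Inc.
Aggregating (R2): 20% + 5.5% + 24% = 49.5%.

49.5%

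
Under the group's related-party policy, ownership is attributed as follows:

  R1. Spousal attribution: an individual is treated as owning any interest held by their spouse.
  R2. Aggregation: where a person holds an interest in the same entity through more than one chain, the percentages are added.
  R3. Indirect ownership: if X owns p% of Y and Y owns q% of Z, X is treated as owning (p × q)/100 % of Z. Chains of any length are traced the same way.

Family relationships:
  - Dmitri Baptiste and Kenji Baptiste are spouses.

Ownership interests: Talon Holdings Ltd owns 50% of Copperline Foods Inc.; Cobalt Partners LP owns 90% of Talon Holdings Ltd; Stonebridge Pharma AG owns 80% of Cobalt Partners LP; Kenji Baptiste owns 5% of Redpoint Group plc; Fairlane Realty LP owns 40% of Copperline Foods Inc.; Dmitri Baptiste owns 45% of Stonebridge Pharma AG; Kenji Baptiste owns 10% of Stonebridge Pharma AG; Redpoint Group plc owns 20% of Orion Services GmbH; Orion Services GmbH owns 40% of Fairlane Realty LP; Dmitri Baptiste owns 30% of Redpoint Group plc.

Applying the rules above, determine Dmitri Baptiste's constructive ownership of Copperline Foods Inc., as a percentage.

20.92%

By spousal attribution (R1), Dmitri Baptiste is treated as also owning Kenji Baptiste's interest in Stonebridge Pharma AG, giving 45% + 10% = 55%.
By spousal attribution (R1), Dmitri Baptiste is treated as also owning Kenji Baptiste's interest in Redpoint Group plc, giving 30% + 5% = 35%.
Chain via Stonebridge Pharma AG → Cobalt Partners LP → Talon Holdings Ltd (R3): 55% × 80% × 90% × 50% = 19.8% of Copperline Foods Inc.
Chain via Redpoint Group plc → Orion Services GmbH → Fairlane Realty LP (R3): 35% × 20% × 40% × 40% = 1.12% of Copperline Foods Inc.
Aggregating (R2): 19.8% + 1.12% = 20.92%.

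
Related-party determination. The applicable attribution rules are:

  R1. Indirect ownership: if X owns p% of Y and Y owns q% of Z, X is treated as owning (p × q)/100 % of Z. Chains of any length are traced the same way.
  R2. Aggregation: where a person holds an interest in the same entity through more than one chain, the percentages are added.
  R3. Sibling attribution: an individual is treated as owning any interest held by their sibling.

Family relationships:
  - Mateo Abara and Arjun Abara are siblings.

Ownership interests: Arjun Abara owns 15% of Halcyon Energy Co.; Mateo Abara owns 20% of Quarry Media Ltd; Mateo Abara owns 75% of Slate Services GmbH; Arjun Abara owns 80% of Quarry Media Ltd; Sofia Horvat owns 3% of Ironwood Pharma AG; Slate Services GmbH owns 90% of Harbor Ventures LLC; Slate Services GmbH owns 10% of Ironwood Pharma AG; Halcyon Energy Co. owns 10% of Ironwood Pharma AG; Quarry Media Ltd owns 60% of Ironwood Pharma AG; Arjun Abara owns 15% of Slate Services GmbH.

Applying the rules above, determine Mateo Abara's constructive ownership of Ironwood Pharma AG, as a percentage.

By sibling attribution (R3), Mateo Abara is treated as also owning Arjun Abara's interest in Slate Services GmbH, giving 75% + 15% = 90%.
By sibling attribution (R3), Mateo Abara is treated as also owning Arjun Abara's interest in Quarry Media Ltd, giving 20% + 80% = 100%.
By sibling attribution (R3), Mateo Abara is treated as owning Arjun Abara's 15% interest in Halcyon Energy Co.
Chain via Slate Services GmbH (R1): 90% × 10% = 9% of Ironwood Pharma AG.
Chain via Quarry Media Ltd (R1): 100% × 60% = 60% of Ironwood Pharma AG.
Chain via Halcyon Energy Co. (R1): 15% × 10% = 1.5% of Ironwood Pharma AG.
Aggregating (R2): 9% + 60% + 1.5% = 70.5%.

70.5%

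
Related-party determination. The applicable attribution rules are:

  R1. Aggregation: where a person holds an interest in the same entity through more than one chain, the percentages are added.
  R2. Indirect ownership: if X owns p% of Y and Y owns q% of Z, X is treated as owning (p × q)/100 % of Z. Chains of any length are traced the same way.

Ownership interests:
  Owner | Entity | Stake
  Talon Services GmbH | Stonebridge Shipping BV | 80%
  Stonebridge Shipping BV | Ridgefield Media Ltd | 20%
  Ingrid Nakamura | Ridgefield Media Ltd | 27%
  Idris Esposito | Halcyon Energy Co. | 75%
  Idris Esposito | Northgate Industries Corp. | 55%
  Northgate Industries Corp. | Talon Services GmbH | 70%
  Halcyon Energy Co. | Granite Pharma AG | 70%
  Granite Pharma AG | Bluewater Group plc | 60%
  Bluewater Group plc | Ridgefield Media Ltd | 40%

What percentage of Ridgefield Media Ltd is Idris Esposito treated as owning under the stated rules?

18.76%

Chain via Northgate Industries Corp. → Talon Services GmbH → Stonebridge Shipping BV (R2): 55% × 70% × 80% × 20% = 6.16% of Ridgefield Media Ltd.
Chain via Halcyon Energy Co. → Granite Pharma AG → Bluewater Group plc (R2): 75% × 70% × 60% × 40% = 12.6% of Ridgefield Media Ltd.
Aggregating (R1): 6.16% + 12.6% = 18.76%.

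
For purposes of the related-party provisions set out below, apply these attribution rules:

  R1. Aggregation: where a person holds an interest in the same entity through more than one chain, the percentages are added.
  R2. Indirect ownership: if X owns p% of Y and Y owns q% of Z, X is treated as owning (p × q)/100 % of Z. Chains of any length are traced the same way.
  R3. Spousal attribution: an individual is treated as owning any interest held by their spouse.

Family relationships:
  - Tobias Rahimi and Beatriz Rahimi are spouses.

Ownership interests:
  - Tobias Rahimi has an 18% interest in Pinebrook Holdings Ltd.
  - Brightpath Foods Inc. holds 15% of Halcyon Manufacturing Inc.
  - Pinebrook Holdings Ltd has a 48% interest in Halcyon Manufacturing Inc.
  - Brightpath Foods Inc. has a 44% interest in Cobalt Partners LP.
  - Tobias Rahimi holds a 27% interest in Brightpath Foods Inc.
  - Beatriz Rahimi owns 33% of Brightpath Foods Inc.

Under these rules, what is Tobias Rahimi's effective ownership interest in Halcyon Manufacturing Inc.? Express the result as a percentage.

By spousal attribution (R3), Tobias Rahimi is treated as also owning Beatriz Rahimi's interest in Brightpath Foods Inc, giving 27% + 33% = 60%.
Chain via Pinebrook Holdings Ltd (R2): 18% × 48% = 8.64% of Halcyon Manufacturing Inc.
Chain via Brightpath Foods Inc. (R2): 60% × 15% = 9% of Halcyon Manufacturing Inc.
Aggregating (R1): 8.64% + 9% = 17.64%.

17.64%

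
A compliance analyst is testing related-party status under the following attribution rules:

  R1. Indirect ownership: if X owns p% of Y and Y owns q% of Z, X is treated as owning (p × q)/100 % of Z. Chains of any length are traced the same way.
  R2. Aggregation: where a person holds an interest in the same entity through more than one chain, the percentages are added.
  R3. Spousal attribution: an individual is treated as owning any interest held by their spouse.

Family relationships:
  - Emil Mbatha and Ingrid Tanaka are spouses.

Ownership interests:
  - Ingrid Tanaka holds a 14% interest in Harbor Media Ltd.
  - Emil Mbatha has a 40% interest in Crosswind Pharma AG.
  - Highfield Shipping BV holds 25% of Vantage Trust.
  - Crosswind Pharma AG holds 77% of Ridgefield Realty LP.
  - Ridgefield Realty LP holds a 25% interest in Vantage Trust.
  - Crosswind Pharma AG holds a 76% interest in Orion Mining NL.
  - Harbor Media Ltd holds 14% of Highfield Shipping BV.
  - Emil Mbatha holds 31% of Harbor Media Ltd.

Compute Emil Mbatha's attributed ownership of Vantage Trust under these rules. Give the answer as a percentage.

By spousal attribution (R3), Emil Mbatha is treated as also owning Ingrid Tanaka's interest in Harbor Media Ltd, giving 31% + 14% = 45%.
Chain via Crosswind Pharma AG → Ridgefield Realty LP (R1): 40% × 77% × 25% = 7.7% of Vantage Trust.
Chain via Harbor Media Ltd → Highfield Shipping BV (R1): 45% × 14% × 25% = 1.575% of Vantage Trust.
Aggregating (R2): 7.7% + 1.575% = 9.275%.

9.275%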